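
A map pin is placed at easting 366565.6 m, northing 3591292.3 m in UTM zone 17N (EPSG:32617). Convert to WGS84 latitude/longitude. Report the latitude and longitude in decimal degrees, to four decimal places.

lat 32.4508°, lon -82.4196°

Zone 17N: λ₀ = -81°, k₀ = 0.9996, false easting 500000 m.
Meridian distance M = (N − FN)/k₀ = 3592729.4 m.
Inverse transverse Mercator on WGS84 gives φ = 32.45079963°, λ = -82.41959959°.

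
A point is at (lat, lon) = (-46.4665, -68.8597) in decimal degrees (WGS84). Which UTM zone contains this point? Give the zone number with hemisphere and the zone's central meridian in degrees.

Zone 19S, central meridian -69°

UTM zone = ⌊(λ + 180)/6⌋ + 1; -68.8597° ∈ [-72°, -66°) → zone 19.
Hemisphere: S (φ < 0).
Central meridian λ₀ = 6×19 − 183 = -69°.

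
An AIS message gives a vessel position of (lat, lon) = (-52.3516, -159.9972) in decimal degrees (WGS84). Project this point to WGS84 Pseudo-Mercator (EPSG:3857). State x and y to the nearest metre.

Web Mercator is spherical with R = a = 6378137 m.
x = R·λ = 6378137 × -2.792477934 = -17810806.832 m.
y = R·ln tan(π/4 + φ/2) = 6378137 × -1.076168579 = -6863950.631 m.

x -17810807 m, y -6863951 m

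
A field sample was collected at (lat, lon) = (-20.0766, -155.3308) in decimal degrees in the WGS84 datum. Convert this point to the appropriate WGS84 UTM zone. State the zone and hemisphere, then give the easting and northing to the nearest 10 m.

Longitude -155.3308° lies in the 6° band [-156°, -150°), giving zone 5; latitude is south of the equator, so 5S.
Zone 5 central meridian λ₀ = 6×5 − 183 = -153°; Δλ = -2.3308°.
Transverse Mercator on WGS84 with k₀ = 0.9996 gives E = 256252.553 m, N = 7778339.533 m.

Zone 5S: E 256250 m, N 7778340 m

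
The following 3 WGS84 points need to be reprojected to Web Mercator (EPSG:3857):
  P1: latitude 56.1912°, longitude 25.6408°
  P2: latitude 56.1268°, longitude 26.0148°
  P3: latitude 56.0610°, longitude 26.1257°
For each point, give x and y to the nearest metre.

P1: x 2854321 m, y 7596573 m; P2: x 2895954 m, y 7583699 m; P3: x 2908300 m, y 7570569 m

Web Mercator: x = R·λ, y = R·ln tan(π/4+φ/2), R = 6378137 m.
P1 (56.1912°, 25.6408°) → (2854320.800, 7596572.706) m.
P2 (56.1268°, 26.0148°) → (2895954.289, 7583699.471) m.
P3 (56.0610°, 26.1257°) → (2908299.621, 7570568.627) m.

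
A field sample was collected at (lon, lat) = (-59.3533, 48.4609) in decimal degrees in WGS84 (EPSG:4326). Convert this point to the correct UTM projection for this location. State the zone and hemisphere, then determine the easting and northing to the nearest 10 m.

Longitude -59.3533° lies in the 6° band [-60°, -54°), giving zone 21; latitude is north of the equator, so 21N.
Zone 21 central meridian λ₀ = 6×21 − 183 = -57°; Δλ = -2.3533°.
Transverse Mercator on WGS84 with k₀ = 0.9996 gives E = 326029.564 m, N = 5370204.319 m.

Zone 21N: E 326030 m, N 5370200 m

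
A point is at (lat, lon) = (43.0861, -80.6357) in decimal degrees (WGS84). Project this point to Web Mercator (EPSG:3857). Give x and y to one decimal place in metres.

x -8976325.1 m, y 5325086.3 m

Web Mercator is spherical with R = a = 6378137 m.
x = R·λ = 6378137 × -1.407358460 = -8976325.064 m.
y = R·ln tan(π/4 + φ/2) = 6378137 × 0.834896827 = 5325086.341 m.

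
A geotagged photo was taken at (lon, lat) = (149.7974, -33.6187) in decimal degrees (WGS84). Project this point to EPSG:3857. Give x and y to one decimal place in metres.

Web Mercator is spherical with R = a = 6378137 m.
x = R·λ = 6378137 × 2.614457841 = 16675370.290 m.
y = R·ln tan(π/4 + φ/2) = 6378137 × -0.623648715 = -3977716.946 m.

x 16675370.3 m, y -3977716.9 m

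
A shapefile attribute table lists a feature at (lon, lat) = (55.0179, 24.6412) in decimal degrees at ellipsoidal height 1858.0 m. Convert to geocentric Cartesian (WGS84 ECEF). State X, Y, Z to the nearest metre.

WGS84: a = 6378137 m, e² = 0.006694380; N(φ) = a/√(1−e²sin²φ) = 6381851.404 m.
X = (N+h)·cosφ·cosλ = 3326627.218 m; Y = (N+h)·cosφ·sinλ = 4754076.457 m; Z = (N(1−e²)+h)·sinφ = 2643776.151 m.

X 3326627 m, Y 4754076 m, Z 2643776 m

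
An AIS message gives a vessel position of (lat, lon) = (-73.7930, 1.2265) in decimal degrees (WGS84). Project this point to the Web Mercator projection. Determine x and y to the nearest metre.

Web Mercator is spherical with R = a = 6378137 m.
x = R·λ = 6378137 × 0.021406463 = 136533.355 m.
y = R·ln tan(π/4 + φ/2) = 6378137 × -1.949231859 = -12432467.843 m.

x 136533 m, y -12432468 m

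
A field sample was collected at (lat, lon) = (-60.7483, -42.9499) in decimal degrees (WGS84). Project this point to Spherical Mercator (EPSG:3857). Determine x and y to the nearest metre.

x -4781161 m, y -8568257 m

Web Mercator is spherical with R = a = 6378137 m.
x = R·λ = 6378137 × -0.749617168 = -4781160.998 m.
y = R·ln tan(π/4 + φ/2) = 6378137 × -1.343379229 = -8568256.768 m.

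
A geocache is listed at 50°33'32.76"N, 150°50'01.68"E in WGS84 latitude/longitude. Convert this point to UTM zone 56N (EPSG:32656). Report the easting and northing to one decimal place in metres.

E 346569.6 m, N 5603037.4 m

Zone 56 central meridian λ₀ = 6×56 − 183 = 153°; Δλ = -2.1662°.
Transverse Mercator on WGS84 with k₀ = 0.9996 gives E = 346569.607 m, N = 5603037.408 m.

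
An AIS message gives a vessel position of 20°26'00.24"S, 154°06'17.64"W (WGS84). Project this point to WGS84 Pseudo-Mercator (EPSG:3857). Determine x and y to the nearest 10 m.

x -17154880 m, y -2324440 m

Web Mercator is spherical with R = a = 6378137 m.
x = R·λ = 6378137 × -2.689637898 = -17154878.997 m.
y = R·ln tan(π/4 + φ/2) = 6378137 × -0.364439397 = -2324444.405 m.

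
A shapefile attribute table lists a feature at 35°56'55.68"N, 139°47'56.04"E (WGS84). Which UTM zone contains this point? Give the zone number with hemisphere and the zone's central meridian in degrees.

UTM zone = ⌊(λ + 180)/6⌋ + 1; 139.7989° ∈ [138°, 144°) → zone 54.
Hemisphere: N (φ ≥ 0).
Central meridian λ₀ = 6×54 − 183 = 141°.

Zone 54N, central meridian 141°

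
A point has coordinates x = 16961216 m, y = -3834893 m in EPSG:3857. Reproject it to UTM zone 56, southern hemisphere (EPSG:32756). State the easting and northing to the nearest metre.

E 440395 m, N 6399119 m

Web Mercator inverse (R = 6378137 m) → φ = -32.54369837°, λ = 152.36519570°.
UTM 56S forward: E = 440395.347 m, N = 6399119.222 m.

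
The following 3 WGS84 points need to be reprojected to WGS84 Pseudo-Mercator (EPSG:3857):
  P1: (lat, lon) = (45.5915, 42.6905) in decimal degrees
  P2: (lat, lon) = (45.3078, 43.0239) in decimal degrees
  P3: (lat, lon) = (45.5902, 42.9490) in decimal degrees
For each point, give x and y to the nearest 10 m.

P1: x 4752280 m, y 5715130 m; P2: x 4789400 m, y 5670110 m; P3: x 4781060 m, y 5714920 m

Web Mercator: x = R·λ, y = R·ln tan(π/4+φ/2), R = 6378137 m.
P1 (45.5915°, 42.6905°) → (4752284.722, 5715126.731) m.
P2 (45.3078°, 43.0239°) → (4789398.640, 5670109.157) m.
P3 (45.5902°, 42.9490°) → (4781060.810, 5714919.929) m.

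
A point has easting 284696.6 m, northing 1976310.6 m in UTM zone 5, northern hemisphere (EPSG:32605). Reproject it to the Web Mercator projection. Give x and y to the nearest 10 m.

Unproject from UTM 5N (λ₀ = -153°) → φ = 17.86400005°, λ = -155.03189968°.
Web Mercator (R = 6378137 m): x = -17258072.130 m, y = 2021636.110 m.

x -17258070 m, y 2021640 m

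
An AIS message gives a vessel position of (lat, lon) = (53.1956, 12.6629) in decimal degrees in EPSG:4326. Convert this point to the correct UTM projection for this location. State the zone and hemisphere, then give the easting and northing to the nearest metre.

Zone 33N: E 343878 m, N 5896580 m

Longitude 12.6629° lies in the 6° band [12°, 18°), giving zone 33; latitude is north of the equator, so 33N.
Zone 33 central meridian λ₀ = 6×33 − 183 = 15°; Δλ = -2.3371°.
Transverse Mercator on WGS84 with k₀ = 0.9996 gives E = 343878.291 m, N = 5896579.854 m.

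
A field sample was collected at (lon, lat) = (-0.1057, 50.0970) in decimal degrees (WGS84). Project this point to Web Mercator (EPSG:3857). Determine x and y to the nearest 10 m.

x -11770 m, y 6463090 m

Web Mercator is spherical with R = a = 6378137 m.
x = R·λ = 6378137 × -0.001844813 = -11766.470 m.
y = R·ln tan(π/4 + φ/2) = 6378137 × 1.013319643 = 6463091.510 m.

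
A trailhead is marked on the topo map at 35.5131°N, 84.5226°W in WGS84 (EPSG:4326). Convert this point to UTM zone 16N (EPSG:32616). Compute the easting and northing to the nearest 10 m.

Zone 16 central meridian λ₀ = 6×16 − 183 = -87°; Δλ = +2.4774°.
Transverse Mercator on WGS84 with k₀ = 0.9996 gives E = 724669.555 m, N = 3932768.856 m.

E 724670 m, N 3932770 m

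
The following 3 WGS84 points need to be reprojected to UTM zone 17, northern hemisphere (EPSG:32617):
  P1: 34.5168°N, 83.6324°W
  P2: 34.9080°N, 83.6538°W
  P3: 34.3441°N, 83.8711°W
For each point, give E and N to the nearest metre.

UTM zone 17N: λ₀ = -81°, k₀ = 0.9996.
P1 (34.5168°, -83.6324°) → (258354.960, 3822606.976) m.
P2 (34.9080°, -83.6538°) → (257535.470, 3866055.398) m.
P3 (34.3441°, -83.8711°) → (235893.530, 3804045.213) m.

P1: E 258355 m, N 3822607 m; P2: E 257535 m, N 3866055 m; P3: E 235894 m, N 3804045 m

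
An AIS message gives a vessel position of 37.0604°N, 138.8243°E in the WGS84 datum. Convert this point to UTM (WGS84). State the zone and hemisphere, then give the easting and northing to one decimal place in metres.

Zone 54N: E 306555.2 m, N 4103786.9 m

Longitude 138.8243° lies in the 6° band [138°, 144°), giving zone 54; latitude is north of the equator, so 54N.
Zone 54 central meridian λ₀ = 6×54 − 183 = 141°; Δλ = -2.1757°.
Transverse Mercator on WGS84 with k₀ = 0.9996 gives E = 306555.161 m, N = 4103786.852 m.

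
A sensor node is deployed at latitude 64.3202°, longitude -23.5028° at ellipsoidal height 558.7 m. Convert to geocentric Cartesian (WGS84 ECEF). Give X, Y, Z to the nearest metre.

WGS84: a = 6378137 m, e² = 0.006694380; N(φ) = a/√(1−e²sin²φ) = 6395547.884 m.
X = (N+h)·cosφ·cosλ = 2541759.225 m; Y = (N+h)·cosφ·sinλ = -1105336.066 m; Z = (N(1−e²)+h)·sinφ = 5725776.746 m.

X 2541759 m, Y -1105336 m, Z 5725777 m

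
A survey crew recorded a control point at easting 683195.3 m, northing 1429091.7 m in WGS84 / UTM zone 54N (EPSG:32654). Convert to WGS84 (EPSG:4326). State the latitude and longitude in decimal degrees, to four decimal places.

lat 12.9218°, lon 142.6886°

Zone 54N: λ₀ = 141°, k₀ = 0.9996, false easting 500000 m.
Meridian distance M = (N − FN)/k₀ = 1429663.6 m.
Inverse transverse Mercator on WGS84 gives φ = 12.92179995°, λ = 142.68860022°.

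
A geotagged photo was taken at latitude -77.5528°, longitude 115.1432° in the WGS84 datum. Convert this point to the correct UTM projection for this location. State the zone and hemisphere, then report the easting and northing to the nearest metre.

Longitude 115.1432° lies in the 6° band [114°, 120°), giving zone 50; latitude is south of the equator, so 50S.
Zone 50 central meridian λ₀ = 6×50 − 183 = 117°; Δλ = -1.8568°.
Transverse Mercator on WGS84 with k₀ = 0.9996 gives E = 455330.433 m, N = 1390830.497 m.

Zone 50S: E 455330 m, N 1390830 m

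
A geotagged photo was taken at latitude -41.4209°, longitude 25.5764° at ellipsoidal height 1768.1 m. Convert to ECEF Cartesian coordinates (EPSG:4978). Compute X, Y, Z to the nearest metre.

X 4321641 m, Y 2068395 m, Z -4198758 m

WGS84: a = 6378137 m, e² = 0.006694380; N(φ) = a/√(1−e²sin²φ) = 6387501.870 m.
X = (N+h)·cosφ·cosλ = 4321640.669 m; Y = (N+h)·cosφ·sinλ = 2068395.005 m; Z = (N(1−e²)+h)·sinφ = -4198758.364 m.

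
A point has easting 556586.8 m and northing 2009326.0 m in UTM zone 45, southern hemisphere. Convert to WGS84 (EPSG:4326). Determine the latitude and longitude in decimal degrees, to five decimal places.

lat -72.00870°, lon 88.64160°

Zone 45S: λ₀ = 87°, k₀ = 0.9996, false easting 500000 m, false northing 10000000 m.
Meridian distance M = (N − FN)/k₀ = -7993871.5 m.
Inverse transverse Mercator on WGS84 gives φ = -72.00870014°, λ = 88.64160032°.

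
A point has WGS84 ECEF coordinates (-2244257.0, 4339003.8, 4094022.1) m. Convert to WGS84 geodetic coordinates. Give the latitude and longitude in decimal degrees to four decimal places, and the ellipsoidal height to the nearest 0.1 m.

λ = atan2(Y, X) = 117.34929957°; p = √(X²+Y²) = 4885042.8 m.
Bowring's method on WGS84 (a = 6378137 m, b = 6356752.314 m) gives φ = 40.15489982°, h = 4459.793 m.

lat 40.1549°, lon 117.3493°, h 4459.8 m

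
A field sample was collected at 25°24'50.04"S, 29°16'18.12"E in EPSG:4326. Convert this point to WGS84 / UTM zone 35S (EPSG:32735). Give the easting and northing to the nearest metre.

E 728501 m, N 7187276 m

Zone 35 central meridian λ₀ = 6×35 − 183 = 27°; Δλ = +2.2717°.
Transverse Mercator on WGS84 with k₀ = 0.9996 gives E = 728500.758 m, N = 7187275.722 m.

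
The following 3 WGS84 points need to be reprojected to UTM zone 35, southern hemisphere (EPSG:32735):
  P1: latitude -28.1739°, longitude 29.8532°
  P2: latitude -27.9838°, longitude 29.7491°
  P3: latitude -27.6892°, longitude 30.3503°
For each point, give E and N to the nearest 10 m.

UTM zone 35S: λ₀ = 27°, k₀ = 0.9996.
P1 (-28.1739°, 29.8532°) → (780146.790, 6880238.432) m.
P2 (-27.9838°, 29.7491°) → (770397.339, 6901546.854) m.
P3 (-27.6892°, 30.3503°) → (830457.977, 6932732.948) m.

P1: E 780150 m, N 6880240 m; P2: E 770400 m, N 6901550 m; P3: E 830460 m, N 6932730 m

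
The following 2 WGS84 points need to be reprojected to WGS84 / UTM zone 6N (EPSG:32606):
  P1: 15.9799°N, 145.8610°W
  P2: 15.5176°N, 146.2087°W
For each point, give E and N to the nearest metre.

UTM zone 6N: λ₀ = -147°, k₀ = 0.9996.
P1 (15.9799°, -145.8610°) → (621882.433, 1767045.577) m.
P2 (15.5176°, -146.2087°) → (584864.900, 1715732.952) m.

P1: E 621882 m, N 1767046 m; P2: E 584865 m, N 1715733 m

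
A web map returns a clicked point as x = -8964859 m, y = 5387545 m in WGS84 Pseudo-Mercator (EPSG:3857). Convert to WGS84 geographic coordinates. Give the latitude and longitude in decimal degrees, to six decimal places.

R = 6378137 m. λ = x/R = -80.53269860°.
φ = 2·arctan(exp(y/R)) − 90° = 2·arctan(2.32725) − 90° = 43.49449834°.

lat 43.494498°, lon -80.532699°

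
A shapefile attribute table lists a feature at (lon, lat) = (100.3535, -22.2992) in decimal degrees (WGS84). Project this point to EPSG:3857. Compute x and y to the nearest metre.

Web Mercator is spherical with R = a = 6378137 m.
x = R·λ = 6378137 × 1.751498991 = 11171300.519 m.
y = R·ln tan(π/4 + φ/2) = 6378137 × -0.399409088 = -2547485.879 m.

x 11171301 m, y -2547486 m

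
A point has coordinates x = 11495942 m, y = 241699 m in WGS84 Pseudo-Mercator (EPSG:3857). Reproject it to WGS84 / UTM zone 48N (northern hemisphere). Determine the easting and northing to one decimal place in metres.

E 307580.4 m, N 240038.7 m

Web Mercator inverse (R = 6378137 m) → φ = 2.17069959°, λ = 103.26980404°.
UTM 48N forward: E = 307580.380 m, N = 240038.747 m.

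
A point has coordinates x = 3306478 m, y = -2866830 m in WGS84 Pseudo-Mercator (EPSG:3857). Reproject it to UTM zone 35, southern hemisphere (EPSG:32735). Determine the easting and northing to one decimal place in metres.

E 772944.0 m, N 7240376.6 m

Web Mercator inverse (R = 6378137 m) → φ = -24.92740015°, λ = 29.70259724°.
UTM 35S forward: E = 772944.047 m, N = 7240376.627 m.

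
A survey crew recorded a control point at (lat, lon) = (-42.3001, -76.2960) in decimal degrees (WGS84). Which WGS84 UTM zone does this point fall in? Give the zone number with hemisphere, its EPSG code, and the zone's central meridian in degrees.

UTM zone = ⌊(λ + 180)/6⌋ + 1; -76.2960° ∈ [-78°, -72°) → zone 18.
Hemisphere: S (φ < 0).
Central meridian λ₀ = 6×18 − 183 = -75°.
EPSG code: 32718.

Zone 18S (EPSG:32718), central meridian -75°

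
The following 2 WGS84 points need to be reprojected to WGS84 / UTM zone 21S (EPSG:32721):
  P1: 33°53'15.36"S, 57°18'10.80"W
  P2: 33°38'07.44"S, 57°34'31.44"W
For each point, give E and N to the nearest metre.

UTM zone 21S: λ₀ = -57°, k₀ = 0.9996.
P1 (-33.8876°, -57.3030°) → (471981.756, 6250265.290) m.
P2 (-33.6354°, -57.5754°) → (446636.763, 6278120.525) m.

P1: E 471982 m, N 6250265 m; P2: E 446637 m, N 6278121 m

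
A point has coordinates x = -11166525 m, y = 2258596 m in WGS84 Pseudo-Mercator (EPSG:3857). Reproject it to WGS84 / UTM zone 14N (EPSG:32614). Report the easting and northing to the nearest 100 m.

E 362800 m, N 2198500 m

Web Mercator inverse (R = 6378137 m) → φ = 19.87810189°, λ = -100.31060078°.
UTM 14N forward: E = 362789.822 m, N = 2198525.811 m.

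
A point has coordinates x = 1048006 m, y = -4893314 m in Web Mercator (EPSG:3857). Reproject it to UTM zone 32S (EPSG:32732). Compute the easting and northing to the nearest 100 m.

E 535300 m, N 5551300 m

Web Mercator inverse (R = 6378137 m) → φ = -40.18809844°, λ = 9.41439808°.
UTM 32S forward: E = 535275.698 m, N = 5551283.034 m.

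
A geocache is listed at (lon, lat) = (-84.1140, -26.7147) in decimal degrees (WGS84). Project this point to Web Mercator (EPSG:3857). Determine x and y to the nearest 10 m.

x -9363530 m, y -3087870 m

Web Mercator is spherical with R = a = 6378137 m.
x = R·λ = 6378137 × -1.468066247 = -9363527.649 m.
y = R·ln tan(π/4 + φ/2) = 6378137 × -0.484133890 = -3087872.279 m.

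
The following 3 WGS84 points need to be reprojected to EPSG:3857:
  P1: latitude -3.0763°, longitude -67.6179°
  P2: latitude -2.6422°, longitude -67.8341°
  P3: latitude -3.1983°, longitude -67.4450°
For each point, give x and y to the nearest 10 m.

P1: x -7527190 m, y -342620 m; P2: x -7551260 m, y -294230 m; P3: x -7507940 m, y -356220 m

Web Mercator: x = R·λ, y = R·ln tan(π/4+φ/2), R = 6378137 m.
P1 (-3.0763°, -67.6179°) → (-7527190.197, -342616.804) m.
P2 (-2.6422°, -67.8341°) → (-7551257.470, -294232.663) m.
P3 (-3.1983°, -67.4450°) → (-7507943.057, -356218.170) m.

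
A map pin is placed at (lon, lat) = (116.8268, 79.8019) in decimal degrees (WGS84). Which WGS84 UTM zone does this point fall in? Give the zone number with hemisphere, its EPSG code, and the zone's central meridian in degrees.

UTM zone = ⌊(λ + 180)/6⌋ + 1; 116.8268° ∈ [114°, 120°) → zone 50.
Hemisphere: N (φ ≥ 0).
Central meridian λ₀ = 6×50 − 183 = 117°.
EPSG code: 32650.

Zone 50N (EPSG:32650), central meridian 117°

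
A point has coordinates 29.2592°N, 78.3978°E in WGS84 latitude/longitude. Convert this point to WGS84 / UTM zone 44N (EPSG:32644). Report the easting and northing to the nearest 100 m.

E 247100 m, N 3239500 m

Zone 44 central meridian λ₀ = 6×44 − 183 = 81°; Δλ = -2.6022°.
Transverse Mercator on WGS84 with k₀ = 0.9996 gives E = 247135.071 m, N = 3239511.095 m.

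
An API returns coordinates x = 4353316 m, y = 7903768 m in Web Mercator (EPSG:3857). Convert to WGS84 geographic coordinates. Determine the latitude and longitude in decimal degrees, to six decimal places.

R = 6378137 m. λ = x/R = 39.10650299°.
φ = 2·arctan(exp(y/R)) − 90° = 2·arctan(3.45284) − 90° = 57.69620197°.

lat 57.696202°, lon 39.106503°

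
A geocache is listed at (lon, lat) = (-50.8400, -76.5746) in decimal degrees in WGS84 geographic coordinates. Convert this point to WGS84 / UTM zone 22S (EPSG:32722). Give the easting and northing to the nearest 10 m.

Zone 22 central meridian λ₀ = 6×22 − 183 = -51°; Δλ = +0.1600°.
Transverse Mercator on WGS84 with k₀ = 0.9996 gives E = 504146.864 m, N = 1500691.743 m.

E 504150 m, N 1500690 m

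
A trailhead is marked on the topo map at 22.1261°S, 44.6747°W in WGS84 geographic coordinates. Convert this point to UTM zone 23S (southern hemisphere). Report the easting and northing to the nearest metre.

E 533548 m, N 7553180 m

Zone 23 central meridian λ₀ = 6×23 − 183 = -45°; Δλ = +0.3253°.
Transverse Mercator on WGS84 with k₀ = 0.9996 gives E = 533548.104 m, N = 7553179.562 m.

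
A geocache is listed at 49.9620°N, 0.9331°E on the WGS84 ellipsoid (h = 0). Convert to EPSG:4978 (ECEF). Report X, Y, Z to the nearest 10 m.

WGS84: a = 6378137 m, e² = 0.006694380; N(φ) = a/√(1−e²sin²φ) = 6390688.016 m.
X = (N+h)·cosφ·cosλ = 4110555.856 m; Y = (N+h)·cosφ·sinλ = 66949.064 m; Z = (N(1−e²)+h)·sinφ = 4860071.100 m.

X 4110560 m, Y 66950 m, Z 4860070 m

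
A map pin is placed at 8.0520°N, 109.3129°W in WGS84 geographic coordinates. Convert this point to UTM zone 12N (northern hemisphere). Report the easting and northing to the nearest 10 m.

E 685920 m, N 890430 m

Zone 12 central meridian λ₀ = 6×12 − 183 = -111°; Δλ = +1.6871°.
Transverse Mercator on WGS84 with k₀ = 0.9996 gives E = 685919.403 m, N = 890430.032 m.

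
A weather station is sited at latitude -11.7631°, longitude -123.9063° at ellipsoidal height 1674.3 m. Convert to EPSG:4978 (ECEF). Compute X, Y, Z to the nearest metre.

WGS84: a = 6378137 m, e² = 0.006694380; N(φ) = a/√(1−e²sin²φ) = 6379024.468 m.
X = (N+h)·cosφ·cosλ = -3484634.775 m; Y = (N+h)·cosφ·sinλ = -5184452.119 m; Z = (N(1−e²)+h)·sinφ = -1292099.140 m.

X -3484635 m, Y -5184452 m, Z -1292099 m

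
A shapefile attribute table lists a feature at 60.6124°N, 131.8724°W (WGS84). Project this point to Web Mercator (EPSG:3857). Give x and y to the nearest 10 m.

x -14679970 m, y 8537360 m

Web Mercator is spherical with R = a = 6378137 m.
x = R·λ = 6378137 × -2.301607573 = -14679968.418 m.
y = R·ln tan(π/4 + φ/2) = 6378137 × 1.338535455 = 8537362.514 m.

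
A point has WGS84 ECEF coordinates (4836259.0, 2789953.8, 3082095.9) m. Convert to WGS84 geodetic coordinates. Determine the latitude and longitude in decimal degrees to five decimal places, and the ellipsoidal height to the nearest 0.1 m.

λ = atan2(Y, X) = 29.97990052°; p = √(X²+Y²) = 5583300.4 m.
Bowring's method on WGS84 (a = 6378137 m, b = 6356752.314 m) gives φ = 29.06260029°, h = 4380.908 m.

lat 29.06260°, lon 29.97990°, h 4380.9 m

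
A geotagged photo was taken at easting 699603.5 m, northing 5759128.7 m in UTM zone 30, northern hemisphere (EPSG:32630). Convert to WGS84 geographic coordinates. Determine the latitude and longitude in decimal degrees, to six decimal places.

Zone 30N: λ₀ = -3°, k₀ = 0.9996, false easting 500000 m.
Meridian distance M = (N − FN)/k₀ = 5761433.3 m.
Inverse transverse Mercator on WGS84 gives φ = 51.94700031°, λ = -0.09560065°.

lat 51.947000°, lon -0.095601°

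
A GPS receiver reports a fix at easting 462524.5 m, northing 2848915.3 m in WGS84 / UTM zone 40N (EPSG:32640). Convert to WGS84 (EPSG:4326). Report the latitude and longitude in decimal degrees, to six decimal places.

Zone 40N: λ₀ = 57°, k₀ = 0.9996, false easting 500000 m.
Meridian distance M = (N − FN)/k₀ = 2850055.3 m.
Inverse transverse Mercator on WGS84 gives φ = 25.75780019°, λ = 56.62630046°.

lat 25.757800°, lon 56.626300°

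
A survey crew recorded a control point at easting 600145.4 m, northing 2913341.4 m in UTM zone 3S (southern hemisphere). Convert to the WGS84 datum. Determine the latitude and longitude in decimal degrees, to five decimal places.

lat -63.89270°, lon -162.96010°

Zone 3S: λ₀ = -165°, k₀ = 0.9996, false easting 500000 m, false northing 10000000 m.
Meridian distance M = (N − FN)/k₀ = -7089494.4 m.
Inverse transverse Mercator on WGS84 gives φ = -63.89270001°, λ = -162.96010013°.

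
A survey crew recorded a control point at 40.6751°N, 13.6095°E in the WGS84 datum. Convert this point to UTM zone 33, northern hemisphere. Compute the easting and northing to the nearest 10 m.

E 382480 m, N 4503620 m

Zone 33 central meridian λ₀ = 6×33 − 183 = 15°; Δλ = -1.3905°.
Transverse Mercator on WGS84 with k₀ = 0.9996 gives E = 382482.703 m, N = 4503620.622 m.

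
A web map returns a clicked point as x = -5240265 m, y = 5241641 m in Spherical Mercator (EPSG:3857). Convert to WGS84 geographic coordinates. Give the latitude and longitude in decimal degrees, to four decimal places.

lat 42.5362°, lon -47.0741°

R = 6378137 m. λ = x/R = -47.07410142°.
φ = 2·arctan(exp(y/R)) − 90° = 2·arctan(2.27462) − 90° = 42.53619930°.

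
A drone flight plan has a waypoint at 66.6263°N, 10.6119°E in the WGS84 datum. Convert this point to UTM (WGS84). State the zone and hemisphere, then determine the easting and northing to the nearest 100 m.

Longitude 10.6119° lies in the 6° band [6°, 12°), giving zone 32; latitude is north of the equator, so 32N.
Zone 32 central meridian λ₀ = 6×32 − 183 = 9°; Δλ = +1.6119°.
Transverse Mercator on WGS84 with k₀ = 0.9996 gives E = 571353.608 m, N = 7390643.472 m.

Zone 32N: E 571400 m, N 7390600 m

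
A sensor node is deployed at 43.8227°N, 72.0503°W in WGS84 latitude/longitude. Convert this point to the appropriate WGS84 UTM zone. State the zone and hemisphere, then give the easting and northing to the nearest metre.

Zone 18N: E 737197 m, N 4856411 m

Longitude -72.0503° lies in the 6° band [-78°, -72°), giving zone 18; latitude is north of the equator, so 18N.
Zone 18 central meridian λ₀ = 6×18 − 183 = -75°; Δλ = +2.9497°.
Transverse Mercator on WGS84 with k₀ = 0.9996 gives E = 737197.133 m, N = 4856410.502 m.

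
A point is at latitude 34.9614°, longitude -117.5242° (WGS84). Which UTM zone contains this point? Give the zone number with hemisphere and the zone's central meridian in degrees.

UTM zone = ⌊(λ + 180)/6⌋ + 1; -117.5242° ∈ [-120°, -114°) → zone 11.
Hemisphere: N (φ ≥ 0).
Central meridian λ₀ = 6×11 − 183 = -117°.

Zone 11N, central meridian -117°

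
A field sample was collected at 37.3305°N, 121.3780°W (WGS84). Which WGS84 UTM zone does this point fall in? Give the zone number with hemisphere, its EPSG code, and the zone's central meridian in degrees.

Zone 10N (EPSG:32610), central meridian -123°

UTM zone = ⌊(λ + 180)/6⌋ + 1; -121.3780° ∈ [-126°, -120°) → zone 10.
Hemisphere: N (φ ≥ 0).
Central meridian λ₀ = 6×10 − 183 = -123°.
EPSG code: 32610.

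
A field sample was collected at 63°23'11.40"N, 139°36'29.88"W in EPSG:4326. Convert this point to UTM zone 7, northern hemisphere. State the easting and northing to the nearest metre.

E 569555 m, N 7029408 m

Zone 7 central meridian λ₀ = 6×7 − 183 = -141°; Δλ = +1.3917°.
Transverse Mercator on WGS84 with k₀ = 0.9996 gives E = 569555.470 m, N = 7029408.389 m.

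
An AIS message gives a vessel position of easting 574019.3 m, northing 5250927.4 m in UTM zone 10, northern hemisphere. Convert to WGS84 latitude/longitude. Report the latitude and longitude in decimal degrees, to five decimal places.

Zone 10N: λ₀ = -123°, k₀ = 0.9996, false easting 500000 m.
Meridian distance M = (N − FN)/k₀ = 5253028.6 m.
Inverse transverse Mercator on WGS84 gives φ = 47.40759994°, λ = -122.01889938°.

lat 47.40760°, lon -122.01890°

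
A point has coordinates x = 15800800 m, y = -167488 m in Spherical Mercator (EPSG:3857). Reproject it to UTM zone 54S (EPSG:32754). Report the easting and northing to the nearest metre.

Web Mercator inverse (R = 6378137 m) → φ = -1.50439741°, λ = 141.94100141°.
UTM 54S forward: E = 604678.778 m, N = 9833695.932 m.

E 604679 m, N 9833696 m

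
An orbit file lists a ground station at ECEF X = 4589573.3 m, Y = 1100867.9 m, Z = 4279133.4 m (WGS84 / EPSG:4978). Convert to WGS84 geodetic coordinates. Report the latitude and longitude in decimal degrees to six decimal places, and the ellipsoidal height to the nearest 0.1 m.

λ = atan2(Y, X) = 13.48830017°; p = √(X²+Y²) = 4719755.6 m.
Bowring's method on WGS84 (a = 6378137 m, b = 6356752.314 m) gives φ = 42.38829956°, h = 2336.119 m.

lat 42.388300°, lon 13.488300°, h 2336.1 m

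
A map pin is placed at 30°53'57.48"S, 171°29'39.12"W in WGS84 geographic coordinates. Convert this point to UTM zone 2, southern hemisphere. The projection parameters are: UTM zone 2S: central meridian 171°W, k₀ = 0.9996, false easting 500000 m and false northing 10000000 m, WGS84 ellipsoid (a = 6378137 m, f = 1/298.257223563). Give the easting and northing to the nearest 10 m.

E 452770 m, N 6581450 m

Zone 2 central meridian λ₀ = 6×2 − 183 = -171°; Δλ = -0.4942°.
Transverse Mercator on WGS84 with k₀ = 0.9996 gives E = 452770.889 m, N = 6581453.468 m.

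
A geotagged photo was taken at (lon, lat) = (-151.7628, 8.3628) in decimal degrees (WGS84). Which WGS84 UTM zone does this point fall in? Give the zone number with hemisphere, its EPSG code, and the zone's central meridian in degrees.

UTM zone = ⌊(λ + 180)/6⌋ + 1; -151.7628° ∈ [-156°, -150°) → zone 5.
Hemisphere: N (φ ≥ 0).
Central meridian λ₀ = 6×5 − 183 = -153°.
EPSG code: 32605.

Zone 5N (EPSG:32605), central meridian -153°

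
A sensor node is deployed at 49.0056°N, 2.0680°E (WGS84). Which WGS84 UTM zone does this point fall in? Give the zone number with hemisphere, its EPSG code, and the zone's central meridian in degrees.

Zone 31N (EPSG:32631), central meridian 3°

UTM zone = ⌊(λ + 180)/6⌋ + 1; 2.0680° ∈ [0°, 6°) → zone 31.
Hemisphere: N (φ ≥ 0).
Central meridian λ₀ = 6×31 − 183 = 3°.
EPSG code: 32631.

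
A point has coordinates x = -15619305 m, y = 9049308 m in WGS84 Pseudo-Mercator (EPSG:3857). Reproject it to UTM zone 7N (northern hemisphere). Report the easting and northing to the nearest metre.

Web Mercator inverse (R = 6378137 m) → φ = 62.79150071°, λ = -140.31060409°.
UTM 7N forward: E = 535167.984 m, N = 6962547.347 m.

E 535168 m, N 6962547 m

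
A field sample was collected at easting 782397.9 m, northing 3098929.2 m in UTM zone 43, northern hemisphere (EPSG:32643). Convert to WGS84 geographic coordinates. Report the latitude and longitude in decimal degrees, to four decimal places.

lat 27.9856°, lon 77.8711°

Zone 43N: λ₀ = 75°, k₀ = 0.9996, false easting 500000 m.
Meridian distance M = (N − FN)/k₀ = 3100169.3 m.
Inverse transverse Mercator on WGS84 gives φ = 27.98560013°, λ = 77.87109980°.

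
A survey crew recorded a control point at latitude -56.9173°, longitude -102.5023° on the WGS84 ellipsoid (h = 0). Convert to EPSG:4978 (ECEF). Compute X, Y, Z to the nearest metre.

WGS84: a = 6378137 m, e² = 0.006694380; N(φ) = a/√(1−e²sin²φ) = 6393177.964 m.
X = (N+h)·cosφ·cosλ = -755448.198 m; Y = (N+h)·cosφ·sinλ = -3406959.380 m; Z = (N(1−e²)+h)·sinφ = -5320878.729 m.

X -755448 m, Y -3406959 m, Z -5320879 m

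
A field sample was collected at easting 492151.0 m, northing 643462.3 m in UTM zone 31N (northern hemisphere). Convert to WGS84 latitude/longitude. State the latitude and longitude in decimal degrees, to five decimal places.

Zone 31N: λ₀ = 3°, k₀ = 0.9996, false easting 500000 m.
Meridian distance M = (N − FN)/k₀ = 643719.8 m.
Inverse transverse Mercator on WGS84 gives φ = 5.82140008°, λ = 2.92909983°.

lat 5.82140°, lon 2.92910°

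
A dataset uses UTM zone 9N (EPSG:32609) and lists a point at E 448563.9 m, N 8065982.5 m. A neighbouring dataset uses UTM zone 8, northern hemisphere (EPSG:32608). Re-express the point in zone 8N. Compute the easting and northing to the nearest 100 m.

E 647800 m, N 8070800 m

UTM 9N → geographic: φ = 72.68480007°, λ = -130.54849967°.
UTM 8N (λ₀ = -135°) forward: E = 647756.677 m, N = 8070801.868 m.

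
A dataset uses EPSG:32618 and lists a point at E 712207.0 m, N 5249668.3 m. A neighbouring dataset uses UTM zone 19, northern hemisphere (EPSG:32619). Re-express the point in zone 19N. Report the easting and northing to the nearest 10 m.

UTM 18N → geographic: φ = 47.36599988°, λ = -72.18940015°.
UTM 19N (λ₀ = -69°) forward: E = 259194.950 m, N = 5250770.939 m.

E 259190 m, N 5250770 m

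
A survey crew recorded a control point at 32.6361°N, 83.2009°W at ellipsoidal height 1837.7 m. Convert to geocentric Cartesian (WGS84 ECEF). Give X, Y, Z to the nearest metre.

WGS84: a = 6378137 m, e² = 0.006694380; N(φ) = a/√(1−e²sin²φ) = 6384355.307 m.
X = (N+h)·cosφ·cosλ = 636680.190 m; Y = (N+h)·cosφ·sinλ = -5340073.927 m; Z = (N(1−e²)+h)·sinφ = 3421033.952 m.

X 636680 m, Y -5340074 m, Z 3421034 m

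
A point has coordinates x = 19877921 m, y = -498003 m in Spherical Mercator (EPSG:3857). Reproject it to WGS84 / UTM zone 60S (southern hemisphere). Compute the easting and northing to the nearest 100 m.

Web Mercator inverse (R = 6378137 m) → φ = -4.46909844°, λ = 178.56640251°.
UTM 60S forward: E = 673796.482 m, N = 9505835.143 m.

E 673800 m, N 9505800 m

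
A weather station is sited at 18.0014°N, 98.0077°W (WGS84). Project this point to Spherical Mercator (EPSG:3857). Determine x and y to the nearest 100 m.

Web Mercator is spherical with R = a = 6378137 m.
x = R·λ = 6378137 × -1.710557057 = -10910167.258 m.
y = R·ln tan(π/4 + φ/2) = 6378137 × 0.319483952 = 2037712.413 m.

x -10910200 m, y 2037700 m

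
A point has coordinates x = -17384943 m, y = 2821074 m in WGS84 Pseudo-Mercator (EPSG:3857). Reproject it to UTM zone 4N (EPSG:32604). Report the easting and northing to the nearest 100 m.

E 786500 m, N 2718500 m

Web Mercator inverse (R = 6378137 m) → φ = 24.55409637°, λ = -156.17160010°.
UTM 4N forward: E = 786511.154 m, N = 2718515.251 m.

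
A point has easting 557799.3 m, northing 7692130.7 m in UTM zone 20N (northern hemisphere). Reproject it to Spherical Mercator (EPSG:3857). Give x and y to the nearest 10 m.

Unproject from UTM 20N (λ₀ = -63°) → φ = 69.33249980°, λ = -61.53249894°.
Web Mercator (R = 6378137 m): x = -6849766.449 m, y = 10854859.896 m.

x -6849770 m, y 10854860 m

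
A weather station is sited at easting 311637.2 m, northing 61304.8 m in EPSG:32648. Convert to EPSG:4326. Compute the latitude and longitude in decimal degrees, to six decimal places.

Zone 48N: λ₀ = 105°, k₀ = 0.9996, false easting 500000 m.
Meridian distance M = (N − FN)/k₀ = 61329.3 m.
Inverse transverse Mercator on WGS84 gives φ = 0.55439997°, λ = 103.30740021°.

lat 0.554400°, lon 103.307400°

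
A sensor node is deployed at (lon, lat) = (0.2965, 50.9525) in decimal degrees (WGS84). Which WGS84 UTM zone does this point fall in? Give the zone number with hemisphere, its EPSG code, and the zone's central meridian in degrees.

Zone 31N (EPSG:32631), central meridian 3°

UTM zone = ⌊(λ + 180)/6⌋ + 1; 0.2965° ∈ [0°, 6°) → zone 31.
Hemisphere: N (φ ≥ 0).
Central meridian λ₀ = 6×31 − 183 = 3°.
EPSG code: 32631.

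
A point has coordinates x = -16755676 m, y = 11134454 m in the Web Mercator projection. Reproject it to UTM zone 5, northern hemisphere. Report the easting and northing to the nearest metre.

E 593775 m, N 7790199 m

Web Mercator inverse (R = 6378137 m) → φ = 70.20100039°, λ = -150.51879847°.
UTM 5N forward: E = 593775.278 m, N = 7790199.245 m.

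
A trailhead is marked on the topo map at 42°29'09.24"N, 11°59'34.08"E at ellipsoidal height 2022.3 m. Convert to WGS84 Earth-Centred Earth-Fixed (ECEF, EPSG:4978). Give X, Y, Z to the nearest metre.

WGS84: a = 6378137 m, e² = 0.006694380; N(φ) = a/√(1−e²sin²φ) = 6387898.210 m.
X = (N+h)·cosφ·cosλ = 4609355.879 m; Y = (N+h)·cosφ·sinλ = 979143.455 m; Z = (N(1−e²)+h)·sinφ = 4286925.705 m.

X 4609356 m, Y 979143 m, Z 4286926 m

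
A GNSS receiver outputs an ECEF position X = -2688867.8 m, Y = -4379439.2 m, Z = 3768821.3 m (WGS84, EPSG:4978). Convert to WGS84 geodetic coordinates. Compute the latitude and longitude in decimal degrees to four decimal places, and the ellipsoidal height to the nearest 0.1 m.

lat 36.4390°, lon -121.5489°, h 2239.6 m

λ = atan2(Y, X) = -121.54890012°; p = √(X²+Y²) = 5139017.2 m.
Bowring's method on WGS84 (a = 6378137 m, b = 6356752.314 m) gives φ = 36.43899962°, h = 2239.622 m.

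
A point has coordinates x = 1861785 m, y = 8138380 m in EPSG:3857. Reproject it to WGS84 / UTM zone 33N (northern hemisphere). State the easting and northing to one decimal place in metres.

E 599640.4 m, N 6519633.0 m

Web Mercator inverse (R = 6378137 m) → φ = 58.80509893°, λ = 16.72469921°.
UTM 33N forward: E = 599640.370 m, N = 6519632.985 m.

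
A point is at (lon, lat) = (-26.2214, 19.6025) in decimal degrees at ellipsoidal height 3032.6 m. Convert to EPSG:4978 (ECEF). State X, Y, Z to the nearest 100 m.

WGS84: a = 6378137 m, e² = 0.006694380; N(φ) = a/√(1−e²sin²φ) = 6380541.284 m.
X = (N+h)·cosφ·cosλ = 5394760.818 m; Y = (N+h)·cosφ·sinλ = -2657054.688 m; Z = (N(1−e²)+h)·sinφ = 2127312.119 m.

X 5394800 m, Y -2657100 m, Z 2127300 m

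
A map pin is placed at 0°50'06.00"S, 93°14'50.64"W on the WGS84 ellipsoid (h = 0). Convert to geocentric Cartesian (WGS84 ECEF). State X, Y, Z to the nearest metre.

X -361267 m, Y -6367224 m, Z -92326 m

WGS84: a = 6378137 m, e² = 0.006694380; N(φ) = a/√(1−e²sin²φ) = 6378141.534 m.
X = (N+h)·cosφ·cosλ = -361267.290 m; Y = (N+h)·cosφ·sinλ = -6367223.566 m; Z = (N(1−e²)+h)·sinφ = -92326.318 m.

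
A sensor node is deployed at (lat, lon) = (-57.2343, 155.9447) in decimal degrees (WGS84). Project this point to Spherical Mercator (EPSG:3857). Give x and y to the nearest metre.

Web Mercator is spherical with R = a = 6378137 m.
x = R·λ = 6378137 × 2.721748466 = 17359684.596 m.
y = R·ln tan(π/4 + φ/2) = 6378137 × -1.224206866 = -7808159.107 m.

x 17359685 m, y -7808159 m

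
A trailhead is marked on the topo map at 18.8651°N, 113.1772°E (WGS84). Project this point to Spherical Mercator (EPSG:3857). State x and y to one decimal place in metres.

Web Mercator is spherical with R = a = 6378137 m.
x = R·λ = 6378137 × 1.975314778 = 12598828.273 m.
y = R·ln tan(π/4 + φ/2) = 6378137 × 0.335373801 = 2139060.046 m.

x 12598828.3 m, y 2139060.0 m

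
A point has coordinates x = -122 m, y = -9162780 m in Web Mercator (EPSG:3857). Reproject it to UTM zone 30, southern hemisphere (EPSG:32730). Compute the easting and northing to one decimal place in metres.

Web Mercator inverse (R = 6378137 m) → φ = -63.25389891°, λ = -0.00109594°.
UTM 30S forward: E = 650540.469 m, N = 2982602.280 m.

E 650540.5 m, N 2982602.3 m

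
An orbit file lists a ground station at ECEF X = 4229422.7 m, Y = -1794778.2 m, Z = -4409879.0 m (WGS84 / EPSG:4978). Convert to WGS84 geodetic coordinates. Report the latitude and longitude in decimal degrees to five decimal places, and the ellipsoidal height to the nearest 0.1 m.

lat -44.01780°, lon -22.99420°, h 525.1 m

λ = atan2(Y, X) = -22.99420043°; p = √(X²+Y²) = 4594479.9 m.
Bowring's method on WGS84 (a = 6378137 m, b = 6356752.314 m) gives φ = -44.01780000°, h = 525.110 m.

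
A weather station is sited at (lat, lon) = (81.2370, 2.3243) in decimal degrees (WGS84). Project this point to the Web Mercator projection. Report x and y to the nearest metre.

x 258740 m, y 16384693 m

Web Mercator is spherical with R = a = 6378137 m.
x = R·λ = 6378137 × 0.040566688 = 258739.892 m.
y = R·ln tan(π/4 + φ/2) = 6378137 × 2.568883867 = 16384693.243 m.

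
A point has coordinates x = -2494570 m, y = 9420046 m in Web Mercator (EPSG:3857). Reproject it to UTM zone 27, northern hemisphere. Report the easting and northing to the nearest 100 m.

Web Mercator inverse (R = 6378137 m) → φ = 64.27539957°, λ = -22.40910358°.
UTM 27N forward: E = 431761.133 m, N = 7128459.285 m.

E 431800 m, N 7128500 m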